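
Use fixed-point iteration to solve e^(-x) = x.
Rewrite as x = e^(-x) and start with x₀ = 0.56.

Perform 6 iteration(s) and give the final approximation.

Equation: e^(-x) = x
Fixed-point form: x = e^(-x)
x₀ = 0.56

x_1 = g(0.560000) = 0.571209
x_2 = g(0.571209) = 0.564842
x_3 = g(0.564842) = 0.568450
x_4 = g(0.568450) = 0.566403
x_5 = g(0.566403) = 0.567563
x_6 = g(0.567563) = 0.566905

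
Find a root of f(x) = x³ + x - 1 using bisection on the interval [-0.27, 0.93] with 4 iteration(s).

f(x) = x³ + x - 1
Initial interval: [-0.27, 0.93]

Iteration 1:
  c_1 = (-0.270000 + 0.930000)/2 = 0.330000
  f(c_1) = f(0.330000) = -0.634063
  f(a) × f(c) ≥ 0, new interval: [0.330000, 0.930000]
Iteration 2:
  c_2 = (0.330000 + 0.930000)/2 = 0.630000
  f(c_2) = f(0.630000) = -0.119953
  f(a) × f(c) ≥ 0, new interval: [0.630000, 0.930000]
Iteration 3:
  c_3 = (0.630000 + 0.930000)/2 = 0.780000
  f(c_3) = f(0.780000) = 0.254552
  f(a) × f(c) < 0, new interval: [0.630000, 0.780000]
Iteration 4:
  c_4 = (0.630000 + 0.780000)/2 = 0.705000
  f(c_4) = f(0.705000) = 0.055403
  f(a) × f(c) < 0, new interval: [0.630000, 0.705000]

After 4 iteration(s), the approximation is c_4 = 0.705000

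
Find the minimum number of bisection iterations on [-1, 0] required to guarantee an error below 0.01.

We need (b-a)/2^n ≤ 0.01
(0 - (-1))/2^n ≤ 0.01
1/2^n ≤ 0.01
2^n ≥ 100
n ≥ log₂(100) = 6.64
n ≥ 7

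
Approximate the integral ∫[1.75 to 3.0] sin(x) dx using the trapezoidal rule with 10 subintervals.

f(x) = sin(x)
a = 1.75, b = 3.0, n = 10
h = (b - a)/n = 0.125000

Trapezoidal rule: (h/2)[f(x₀) + 2f(x₁) + 2f(x₂) + ... + f(xₙ)]

x_0 = 1.7500, f(x_0) = 0.983986, coefficient = 1
x_1 = 1.8750, f(x_1) = 0.954086, coefficient = 2
x_2 = 2.0000, f(x_2) = 0.909297, coefficient = 2
x_3 = 2.1250, f(x_3) = 0.850320, coefficient = 2
x_4 = 2.2500, f(x_4) = 0.778073, coefficient = 2
x_5 = 2.3750, f(x_5) = 0.693685, coefficient = 2
x_6 = 2.5000, f(x_6) = 0.598472, coefficient = 2
x_7 = 2.6250, f(x_7) = 0.493920, coefficient = 2
x_8 = 2.7500, f(x_8) = 0.381661, coefficient = 2
x_9 = 2.8750, f(x_9) = 0.263446, coefficient = 2
x_10 = 3.0000, f(x_10) = 0.141120, coefficient = 1

I ≈ (0.125000/2) × 12.971027 = 0.810689
Exact value: 0.811746
Error: 0.001057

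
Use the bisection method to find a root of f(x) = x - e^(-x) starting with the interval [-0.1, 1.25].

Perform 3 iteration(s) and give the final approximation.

f(x) = x - e^(-x)
Initial interval: [-0.1, 1.25]

Iteration 1:
  c_1 = (-0.100000 + 1.250000)/2 = 0.575000
  f(c_1) = f(0.575000) = 0.012295
  f(a) × f(c) < 0, new interval: [-0.100000, 0.575000]
Iteration 2:
  c_2 = (-0.100000 + 0.575000)/2 = 0.237500
  f(c_2) = f(0.237500) = -0.551097
  f(a) × f(c) ≥ 0, new interval: [0.237500, 0.575000]
Iteration 3:
  c_3 = (0.237500 + 0.575000)/2 = 0.406250
  f(c_3) = f(0.406250) = -0.259894
  f(a) × f(c) ≥ 0, new interval: [0.406250, 0.575000]

After 3 iteration(s), the approximation is c_3 = 0.406250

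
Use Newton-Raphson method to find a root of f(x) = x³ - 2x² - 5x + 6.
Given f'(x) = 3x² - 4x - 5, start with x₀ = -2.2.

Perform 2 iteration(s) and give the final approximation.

f(x) = x³ - 2x² - 5x + 6
f'(x) = 3x² - 4x - 5
x₀ = -2.2

Newton-Raphson formula: x_{n+1} = x_n - f(x_n)/f'(x_n)

Iteration 1:
  f(-2.200000) = -3.328000
  f'(-2.200000) = 18.320000
  x_1 = -2.200000 - (-3.328000)/18.320000 = -2.018341
Iteration 2:
  f(-2.018341) = -0.277806
  f'(-2.018341) = 15.294459
  x_2 = -2.018341 - (-0.277806)/15.294459 = -2.000177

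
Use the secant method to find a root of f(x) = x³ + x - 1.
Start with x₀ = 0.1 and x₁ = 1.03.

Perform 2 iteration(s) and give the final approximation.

f(x) = x³ + x - 1
x₀ = 0.1, x₁ = 1.03

Secant formula: x_{n+1} = x_n - f(x_n)(x_n - x_{n-1})/(f(x_n) - f(x_{n-1}))

Iteration 1:
  f(0.100000) = -0.899000
  f(1.030000) = 1.122727
  x_2 = 1.030000 - 1.122727×(1.030000 - 0.100000)/(1.122727 - (-0.899000))
       = 0.513542
Iteration 2:
  f(1.030000) = 1.122727
  f(0.513542) = -0.351023
  x_3 = 0.513542 - (-0.351023)×(0.513542 - 1.030000)/(-0.351023 - 1.122727)
       = 0.636554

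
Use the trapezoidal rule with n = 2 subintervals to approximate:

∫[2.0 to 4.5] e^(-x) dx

f(x) = e^(-x)
a = 2.0, b = 4.5, n = 2
h = (b - a)/n = 1.250000

Trapezoidal rule: (h/2)[f(x₀) + 2f(x₁) + 2f(x₂) + ... + f(xₙ)]

x_0 = 2.0000, f(x_0) = 0.135335, coefficient = 1
x_1 = 3.2500, f(x_1) = 0.038774, coefficient = 2
x_2 = 4.5000, f(x_2) = 0.011109, coefficient = 1

I ≈ (1.250000/2) × 0.223993 = 0.139995
Exact value: 0.124226
Error: 0.015769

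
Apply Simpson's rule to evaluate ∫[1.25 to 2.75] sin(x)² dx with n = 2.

f(x) = sin(x)²
a = 1.25, b = 2.75, n = 2
h = (b - a)/n = 0.750000

Simpson's rule: (h/3)[f(x₀) + 4f(x₁) + 2f(x₂) + ... + f(xₙ)]

x_0 = 1.2500, f(x_0) = 0.900572, coefficient = 1
x_1 = 2.0000, f(x_1) = 0.826822, coefficient = 4
x_2 = 2.7500, f(x_2) = 0.145665, coefficient = 1

I ≈ (0.750000/3) × 4.353524 = 1.088381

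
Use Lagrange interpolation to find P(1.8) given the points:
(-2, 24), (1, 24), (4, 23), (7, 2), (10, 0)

Lagrange interpolation formula:
P(x) = Σ yᵢ × Lᵢ(x)
where Lᵢ(x) = Π_{j≠i} (x - xⱼ)/(xᵢ - xⱼ)

L_0(1.8) = (1.8 - 1)/(-2 - 1) × (1.8 - 4)/(-2 - 4) × (1.8 - 7)/(-2 - 7) × (1.8 - 10)/(-2 - 10) = -0.038604
L_1(1.8) = (1.8 - (-2))/(1 - (-2)) × (1.8 - 4)/(1 - 4) × (1.8 - 7)/(1 - 7) × (1.8 - 10)/(1 - 10) = 0.733478
L_2(1.8) = (1.8 - (-2))/(4 - (-2)) × (1.8 - 1)/(4 - 1) × (1.8 - 7)/(4 - 7) × (1.8 - 10)/(4 - 10) = 0.400079
L_3(1.8) = (1.8 - (-2))/(7 - (-2)) × (1.8 - 1)/(7 - 1) × (1.8 - 4)/(7 - 4) × (1.8 - 10)/(7 - 10) = -0.112843
L_4(1.8) = (1.8 - (-2))/(10 - (-2)) × (1.8 - 1)/(10 - 1) × (1.8 - 4)/(10 - 4) × (1.8 - 7)/(10 - 7) = 0.017890

P(1.8) = 24×L_0(1.8) + 24×L_1(1.8) + 23×L_2(1.8) + 2×L_3(1.8) + 0×L_4(1.8)
P(1.8) = 25.653109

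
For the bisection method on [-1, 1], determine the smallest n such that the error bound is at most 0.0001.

We need (b-a)/2^n ≤ 0.0001
(1 - (-1))/2^n ≤ 0.0001
2/2^n ≤ 0.0001
2^n ≥ 20000
n ≥ log₂(20000) = 14.29
n ≥ 15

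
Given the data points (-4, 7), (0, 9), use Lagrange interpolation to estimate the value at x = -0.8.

Lagrange interpolation formula:
P(x) = Σ yᵢ × Lᵢ(x)
where Lᵢ(x) = Π_{j≠i} (x - xⱼ)/(xᵢ - xⱼ)

L_0(-0.8) = (-0.8 - 0)/(-4 - 0) = 0.200000
L_1(-0.8) = (-0.8 - (-4))/(0 - (-4)) = 0.800000

P(-0.8) = 7×L_0(-0.8) + 9×L_1(-0.8)
P(-0.8) = 8.600000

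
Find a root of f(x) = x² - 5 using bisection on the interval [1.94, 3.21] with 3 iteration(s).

f(x) = x² - 5
Initial interval: [1.94, 3.21]

Iteration 1:
  c_1 = (1.940000 + 3.210000)/2 = 2.575000
  f(c_1) = f(2.575000) = 1.630625
  f(a) × f(c) < 0, new interval: [1.940000, 2.575000]
Iteration 2:
  c_2 = (1.940000 + 2.575000)/2 = 2.257500
  f(c_2) = f(2.257500) = 0.096306
  f(a) × f(c) < 0, new interval: [1.940000, 2.257500]
Iteration 3:
  c_3 = (1.940000 + 2.257500)/2 = 2.098750
  f(c_3) = f(2.098750) = -0.595248
  f(a) × f(c) ≥ 0, new interval: [2.098750, 2.257500]

After 3 iteration(s), the approximation is c_3 = 2.098750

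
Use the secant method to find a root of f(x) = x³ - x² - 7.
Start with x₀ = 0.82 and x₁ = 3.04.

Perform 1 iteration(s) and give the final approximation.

f(x) = x³ - x² - 7
x₀ = 0.82, x₁ = 3.04

Secant formula: x_{n+1} = x_n - f(x_n)(x_n - x_{n-1})/(f(x_n) - f(x_{n-1}))

Iteration 1:
  f(0.820000) = -7.121032
  f(3.040000) = 11.852864
  x_2 = 3.040000 - 11.852864×(3.040000 - 0.820000)/(11.852864 - (-7.121032))
       = 1.653181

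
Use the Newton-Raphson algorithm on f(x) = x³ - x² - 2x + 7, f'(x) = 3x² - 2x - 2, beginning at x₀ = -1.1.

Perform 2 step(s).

f(x) = x³ - x² - 2x + 7
f'(x) = 3x² - 2x - 2
x₀ = -1.1

Newton-Raphson formula: x_{n+1} = x_n - f(x_n)/f'(x_n)

Iteration 1:
  f(-1.100000) = 6.659000
  f'(-1.100000) = 3.830000
  x_1 = -1.100000 - 6.659000/3.830000 = -2.838642
Iteration 2:
  f(-2.838642) = -18.254073
  f'(-2.838642) = 27.850955
  x_2 = -2.838642 - (-18.254073)/27.850955 = -2.183222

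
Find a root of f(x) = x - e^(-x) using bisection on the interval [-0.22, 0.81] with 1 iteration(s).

f(x) = x - e^(-x)
Initial interval: [-0.22, 0.81]

Iteration 1:
  c_1 = (-0.220000 + 0.810000)/2 = 0.295000
  f(c_1) = f(0.295000) = -0.449532
  f(a) × f(c) ≥ 0, new interval: [0.295000, 0.810000]

After 1 iteration(s), the approximation is c_1 = 0.295000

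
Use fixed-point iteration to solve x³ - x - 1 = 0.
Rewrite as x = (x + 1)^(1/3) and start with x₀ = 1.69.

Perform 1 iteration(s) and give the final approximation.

Equation: x³ - x - 1 = 0
Fixed-point form: x = (x + 1)^(1/3)
x₀ = 1.69

x_1 = g(1.690000) = 1.390755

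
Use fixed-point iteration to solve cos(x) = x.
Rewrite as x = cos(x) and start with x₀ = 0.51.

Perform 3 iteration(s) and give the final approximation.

Equation: cos(x) = x
Fixed-point form: x = cos(x)
x₀ = 0.51

x_1 = g(0.510000) = 0.872745
x_2 = g(0.872745) = 0.642726
x_3 = g(0.642726) = 0.800465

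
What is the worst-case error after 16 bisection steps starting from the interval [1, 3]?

Bisection error bound: |error| ≤ (b-a)/2^n
|error| ≤ (3 - 1)/2^16 = 2/2^16
|error| ≤ 0.0000305176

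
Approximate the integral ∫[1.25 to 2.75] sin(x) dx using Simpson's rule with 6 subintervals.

f(x) = sin(x)
a = 1.25, b = 2.75, n = 6
h = (b - a)/n = 0.250000

Simpson's rule: (h/3)[f(x₀) + 4f(x₁) + 2f(x₂) + ... + f(xₙ)]

x_0 = 1.2500, f(x_0) = 0.948985, coefficient = 1
x_1 = 1.5000, f(x_1) = 0.997495, coefficient = 4
x_2 = 1.7500, f(x_2) = 0.983986, coefficient = 2
x_3 = 2.0000, f(x_3) = 0.909297, coefficient = 4
x_4 = 2.2500, f(x_4) = 0.778073, coefficient = 2
x_5 = 2.5000, f(x_5) = 0.598472, coefficient = 4
x_6 = 2.7500, f(x_6) = 0.381661, coefficient = 1

I ≈ (0.250000/3) × 14.875822 = 1.239652
Exact value: 1.239625
Error: 0.000027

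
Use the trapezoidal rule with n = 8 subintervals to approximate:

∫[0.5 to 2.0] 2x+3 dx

f(x) = 2x+3
a = 0.5, b = 2.0, n = 8
h = (b - a)/n = 0.187500

Trapezoidal rule: (h/2)[f(x₀) + 2f(x₁) + 2f(x₂) + ... + f(xₙ)]

x_0 = 0.5000, f(x_0) = 4.000000, coefficient = 1
x_1 = 0.6875, f(x_1) = 4.375000, coefficient = 2
x_2 = 0.8750, f(x_2) = 4.750000, coefficient = 2
x_3 = 1.0625, f(x_3) = 5.125000, coefficient = 2
x_4 = 1.2500, f(x_4) = 5.500000, coefficient = 2
x_5 = 1.4375, f(x_5) = 5.875000, coefficient = 2
x_6 = 1.6250, f(x_6) = 6.250000, coefficient = 2
x_7 = 1.8125, f(x_7) = 6.625000, coefficient = 2
x_8 = 2.0000, f(x_8) = 7.000000, coefficient = 1

I ≈ (0.187500/2) × 88.000000 = 8.250000
Exact value: 8.250000
Error: 0.000000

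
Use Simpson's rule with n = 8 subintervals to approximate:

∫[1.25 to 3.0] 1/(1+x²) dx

f(x) = 1/(1+x²)
a = 1.25, b = 3.0, n = 8
h = (b - a)/n = 0.218750

Simpson's rule: (h/3)[f(x₀) + 4f(x₁) + 2f(x₂) + ... + f(xₙ)]

x_0 = 1.2500, f(x_0) = 0.390244, coefficient = 1
x_1 = 1.4688, f(x_1) = 0.316734, coefficient = 4
x_2 = 1.6875, f(x_2) = 0.259898, coefficient = 2
x_3 = 1.9062, f(x_3) = 0.215806, coefficient = 4
x_4 = 2.1250, f(x_4) = 0.181303, coefficient = 2
x_5 = 2.3438, f(x_5) = 0.154008, coefficient = 4
x_6 = 2.5625, f(x_6) = 0.132163, coefficient = 2
x_7 = 2.7812, f(x_7) = 0.114477, coefficient = 4
x_8 = 3.0000, f(x_8) = 0.100000, coefficient = 1

I ≈ (0.218750/3) × 4.841074 = 0.352995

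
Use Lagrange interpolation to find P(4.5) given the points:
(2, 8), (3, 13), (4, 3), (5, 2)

Lagrange interpolation formula:
P(x) = Σ yᵢ × Lᵢ(x)
where Lᵢ(x) = Π_{j≠i} (x - xⱼ)/(xᵢ - xⱼ)

L_0(4.5) = (4.5 - 3)/(2 - 3) × (4.5 - 4)/(2 - 4) × (4.5 - 5)/(2 - 5) = 0.062500
L_1(4.5) = (4.5 - 2)/(3 - 2) × (4.5 - 4)/(3 - 4) × (4.5 - 5)/(3 - 5) = -0.312500
L_2(4.5) = (4.5 - 2)/(4 - 2) × (4.5 - 3)/(4 - 3) × (4.5 - 5)/(4 - 5) = 0.937500
L_3(4.5) = (4.5 - 2)/(5 - 2) × (4.5 - 3)/(5 - 3) × (4.5 - 4)/(5 - 4) = 0.312500

P(4.5) = 8×L_0(4.5) + 13×L_1(4.5) + 3×L_2(4.5) + 2×L_3(4.5)
P(4.5) = -0.125000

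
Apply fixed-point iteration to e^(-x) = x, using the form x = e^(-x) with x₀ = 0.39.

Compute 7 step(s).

Equation: e^(-x) = x
Fixed-point form: x = e^(-x)
x₀ = 0.39

x_1 = g(0.390000) = 0.677057
x_2 = g(0.677057) = 0.508110
x_3 = g(0.508110) = 0.601631
x_4 = g(0.601631) = 0.547917
x_5 = g(0.547917) = 0.578153
x_6 = g(0.578153) = 0.560934
x_7 = g(0.560934) = 0.570676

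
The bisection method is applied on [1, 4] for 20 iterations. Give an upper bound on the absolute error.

Bisection error bound: |error| ≤ (b-a)/2^n
|error| ≤ (4 - 1)/2^20 = 3/2^20
|error| ≤ 0.0000028610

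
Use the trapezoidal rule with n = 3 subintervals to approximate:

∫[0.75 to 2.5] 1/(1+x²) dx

f(x) = 1/(1+x²)
a = 0.75, b = 2.5, n = 3
h = (b - a)/n = 0.583333

Trapezoidal rule: (h/2)[f(x₀) + 2f(x₁) + 2f(x₂) + ... + f(xₙ)]

x_0 = 0.7500, f(x_0) = 0.640000, coefficient = 1
x_1 = 1.3333, f(x_1) = 0.360000, coefficient = 2
x_2 = 1.9167, f(x_2) = 0.213967, coefficient = 2
x_3 = 2.5000, f(x_3) = 0.137931, coefficient = 1

I ≈ (0.583333/2) × 1.925866 = 0.561711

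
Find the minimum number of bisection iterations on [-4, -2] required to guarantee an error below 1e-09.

We need (b-a)/2^n ≤ 1e-09
(-2 - (-4))/2^n ≤ 1e-09
2/2^n ≤ 1e-09
2^n ≥ 2000000000
n ≥ log₂(2000000000) = 30.90
n ≥ 31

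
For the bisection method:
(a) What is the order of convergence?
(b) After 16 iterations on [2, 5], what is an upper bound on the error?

(a) Bisection has linear (order 1) convergence; the error is halved each step.

(b) Error bound = (b-a)/2^n = (5 - 2)/2^{16}
    = 3/2^{16}

(a) 1 (linear); (b) error ≤ 4.58e-05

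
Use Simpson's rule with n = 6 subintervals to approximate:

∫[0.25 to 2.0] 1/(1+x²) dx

f(x) = 1/(1+x²)
a = 0.25, b = 2.0, n = 6
h = (b - a)/n = 0.291667

Simpson's rule: (h/3)[f(x₀) + 4f(x₁) + 2f(x₂) + ... + f(xₙ)]

x_0 = 0.2500, f(x_0) = 0.941176, coefficient = 1
x_1 = 0.5417, f(x_1) = 0.773154, coefficient = 4
x_2 = 0.8333, f(x_2) = 0.590164, coefficient = 2
x_3 = 1.1250, f(x_3) = 0.441379, coefficient = 4
x_4 = 1.4167, f(x_4) = 0.332564, coefficient = 2
x_5 = 1.7083, f(x_5) = 0.255206, coefficient = 4
x_6 = 2.0000, f(x_6) = 0.200000, coefficient = 1

I ≈ (0.291667/3) × 8.865590 = 0.861932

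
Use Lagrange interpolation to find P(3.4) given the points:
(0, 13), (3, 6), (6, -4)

Lagrange interpolation formula:
P(x) = Σ yᵢ × Lᵢ(x)
where Lᵢ(x) = Π_{j≠i} (x - xⱼ)/(xᵢ - xⱼ)

L_0(3.4) = (3.4 - 3)/(0 - 3) × (3.4 - 6)/(0 - 6) = -0.057778
L_1(3.4) = (3.4 - 0)/(3 - 0) × (3.4 - 6)/(3 - 6) = 0.982222
L_2(3.4) = (3.4 - 0)/(6 - 0) × (3.4 - 3)/(6 - 3) = 0.075556

P(3.4) = 13×L_0(3.4) + 6×L_1(3.4) + (-4)×L_2(3.4)
P(3.4) = 4.840000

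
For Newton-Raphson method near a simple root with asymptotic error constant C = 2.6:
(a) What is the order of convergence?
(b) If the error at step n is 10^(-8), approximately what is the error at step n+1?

(a) Newton-Raphson has quadratic (order 2) convergence near simple roots.
    This means |e_{n+1}| ≈ C|e_n|².

(b) With |e_n| = 10^(-8) and C = 2.6:
    |e_{n+1}| ≈ 2.6 × (10^(-8))² = 2.6 × 10^(-16)

(a) 2 (quadratic); (b) |e_{n+1}| ≈ 2.600e-16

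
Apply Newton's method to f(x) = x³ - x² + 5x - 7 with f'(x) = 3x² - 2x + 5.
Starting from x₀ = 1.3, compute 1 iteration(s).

f(x) = x³ - x² + 5x - 7
f'(x) = 3x² - 2x + 5
x₀ = 1.3

Newton-Raphson formula: x_{n+1} = x_n - f(x_n)/f'(x_n)

Iteration 1:
  f(1.300000) = 0.007000
  f'(1.300000) = 7.470000
  x_1 = 1.300000 - 0.007000/7.470000 = 1.299063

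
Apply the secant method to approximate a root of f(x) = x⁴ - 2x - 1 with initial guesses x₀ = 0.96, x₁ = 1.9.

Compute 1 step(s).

f(x) = x⁴ - 2x - 1
x₀ = 0.96, x₁ = 1.9

Secant formula: x_{n+1} = x_n - f(x_n)(x_n - x_{n-1})/(f(x_n) - f(x_{n-1}))

Iteration 1:
  f(0.960000) = -2.070653
  f(1.900000) = 8.232100
  x_2 = 1.900000 - 8.232100×(1.900000 - 0.960000)/(8.232100 - (-2.070653))
       = 1.148922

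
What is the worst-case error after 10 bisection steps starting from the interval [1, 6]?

Bisection error bound: |error| ≤ (b-a)/2^n
|error| ≤ (6 - 1)/2^10 = 5/2^10
|error| ≤ 0.0048828125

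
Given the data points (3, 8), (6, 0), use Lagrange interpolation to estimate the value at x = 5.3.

Lagrange interpolation formula:
P(x) = Σ yᵢ × Lᵢ(x)
where Lᵢ(x) = Π_{j≠i} (x - xⱼ)/(xᵢ - xⱼ)

L_0(5.3) = (5.3 - 6)/(3 - 6) = 0.233333
L_1(5.3) = (5.3 - 3)/(6 - 3) = 0.766667

P(5.3) = 8×L_0(5.3) + 0×L_1(5.3)
P(5.3) = 1.866667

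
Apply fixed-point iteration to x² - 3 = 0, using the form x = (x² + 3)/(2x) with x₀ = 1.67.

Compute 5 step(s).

Equation: x² - 3 = 0
Fixed-point form: x = (x² + 3)/(2x)
x₀ = 1.67

x_1 = g(1.670000) = 1.733204
x_2 = g(1.733204) = 1.732051
x_3 = g(1.732051) = 1.732051
x_4 = g(1.732051) = 1.732051
x_5 = g(1.732051) = 1.732051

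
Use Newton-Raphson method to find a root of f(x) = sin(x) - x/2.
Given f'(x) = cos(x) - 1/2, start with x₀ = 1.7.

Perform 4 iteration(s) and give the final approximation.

f(x) = sin(x) - x/2
f'(x) = cos(x) - 1/2
x₀ = 1.7

Newton-Raphson formula: x_{n+1} = x_n - f(x_n)/f'(x_n)

Iteration 1:
  f(1.700000) = 0.141665
  f'(1.700000) = -0.628844
  x_1 = 1.700000 - 0.141665/(-0.628844) = 1.925278
Iteration 2:
  f(1.925278) = -0.024812
  f'(1.925278) = -0.847104
  x_2 = 1.925278 - (-0.024812)/(-0.847104) = 1.895987
Iteration 3:
  f(1.895987) = -0.000404
  f'(1.895987) = -0.819490
  x_3 = 1.895987 - (-0.000404)/(-0.819490) = 1.895494
Iteration 4:
  f(1.895494) = 0.000000
  f'(1.895494) = -0.819023
  x_4 = 1.895494 - 0.000000/(-0.819023) = 1.895494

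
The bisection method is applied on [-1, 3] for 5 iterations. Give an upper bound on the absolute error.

Bisection error bound: |error| ≤ (b-a)/2^n
|error| ≤ (3 - (-1))/2^5 = 4/2^5
|error| ≤ 0.1250000000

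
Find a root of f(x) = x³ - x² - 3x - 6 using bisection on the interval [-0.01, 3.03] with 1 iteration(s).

f(x) = x³ - x² - 3x - 6
Initial interval: [-0.01, 3.03]

Iteration 1:
  c_1 = (-0.010000 + 3.030000)/2 = 1.510000
  f(c_1) = f(1.510000) = -9.367149
  f(a) × f(c) ≥ 0, new interval: [1.510000, 3.030000]

After 1 iteration(s), the approximation is c_1 = 1.510000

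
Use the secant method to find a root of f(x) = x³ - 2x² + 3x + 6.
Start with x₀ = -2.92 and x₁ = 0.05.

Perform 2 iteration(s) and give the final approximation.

f(x) = x³ - 2x² + 3x + 6
x₀ = -2.92, x₁ = 0.05

Secant formula: x_{n+1} = x_n - f(x_n)(x_n - x_{n-1})/(f(x_n) - f(x_{n-1}))

Iteration 1:
  f(-2.920000) = -44.709888
  f(0.050000) = 6.145125
  x_2 = 0.050000 - 6.145125×(0.050000 - (-2.920000))/(6.145125 - (-44.709888))
       = -0.308883
Iteration 2:
  f(0.050000) = 6.145125
  f(-0.308883) = 4.853062
  x_3 = -0.308883 - 4.853062×(-0.308883 - 0.050000)/(4.853062 - 6.145125)
       = -1.656869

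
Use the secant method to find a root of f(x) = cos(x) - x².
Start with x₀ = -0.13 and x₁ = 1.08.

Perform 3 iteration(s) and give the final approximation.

f(x) = cos(x) - x²
x₀ = -0.13, x₁ = 1.08

Secant formula: x_{n+1} = x_n - f(x_n)(x_n - x_{n-1})/(f(x_n) - f(x_{n-1}))

Iteration 1:
  f(-0.130000) = 0.974662
  f(1.080000) = -0.695072
  x_2 = 1.080000 - (-0.695072)×(1.080000 - (-0.130000))/(-0.695072 - 0.974662)
       = 0.576305
Iteration 2:
  f(1.080000) = -0.695072
  f(0.576305) = 0.506355
  x_3 = 0.576305 - 0.506355×(0.576305 - 1.080000)/(0.506355 - (-0.695072))
       = 0.788593
Iteration 3:
  f(0.576305) = 0.506355
  f(0.788593) = 0.082965
  x_4 = 0.788593 - 0.082965×(0.788593 - 0.576305)/(0.082965 - 0.506355)
       = 0.830192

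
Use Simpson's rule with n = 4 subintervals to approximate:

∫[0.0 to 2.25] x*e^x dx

f(x) = x*e^x
a = 0.0, b = 2.25, n = 4
h = (b - a)/n = 0.562500

Simpson's rule: (h/3)[f(x₀) + 4f(x₁) + 2f(x₂) + ... + f(xₙ)]

x_0 = 0.0000, f(x_0) = 0.000000, coefficient = 1
x_1 = 0.5625, f(x_1) = 0.987218, coefficient = 4
x_2 = 1.1250, f(x_2) = 3.465244, coefficient = 2
x_3 = 1.6875, f(x_3) = 9.122539, coefficient = 4
x_4 = 2.2500, f(x_4) = 21.347406, coefficient = 1

I ≈ (0.562500/3) × 68.716922 = 12.884423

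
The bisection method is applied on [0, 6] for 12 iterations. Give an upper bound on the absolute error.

Bisection error bound: |error| ≤ (b-a)/2^n
|error| ≤ (6 - 0)/2^12 = 6/2^12
|error| ≤ 0.0014648438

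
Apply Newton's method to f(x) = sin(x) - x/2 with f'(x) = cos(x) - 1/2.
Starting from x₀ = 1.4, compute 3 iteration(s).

f(x) = sin(x) - x/2
f'(x) = cos(x) - 1/2
x₀ = 1.4

Newton-Raphson formula: x_{n+1} = x_n - f(x_n)/f'(x_n)

Iteration 1:
  f(1.400000) = 0.285450
  f'(1.400000) = -0.330033
  x_1 = 1.400000 - 0.285450/(-0.330033) = 2.264913
Iteration 2:
  f(2.264913) = -0.363838
  f'(2.264913) = -1.139707
  x_2 = 2.264913 - (-0.363838)/(-1.139707) = 1.945675
Iteration 3:
  f(1.945675) = -0.042286
  f'(1.945675) = -0.866160
  x_3 = 1.945675 - (-0.042286)/(-0.866160) = 1.896856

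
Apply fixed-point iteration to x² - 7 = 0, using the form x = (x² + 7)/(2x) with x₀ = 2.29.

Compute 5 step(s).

Equation: x² - 7 = 0
Fixed-point form: x = (x² + 7)/(2x)
x₀ = 2.29

x_1 = g(2.290000) = 2.673384
x_2 = g(2.673384) = 2.645894
x_3 = g(2.645894) = 2.645751
x_4 = g(2.645751) = 2.645751
x_5 = g(2.645751) = 2.645751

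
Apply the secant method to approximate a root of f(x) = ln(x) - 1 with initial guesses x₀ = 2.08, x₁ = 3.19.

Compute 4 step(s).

f(x) = ln(x) - 1
x₀ = 2.08, x₁ = 3.19

Secant formula: x_{n+1} = x_n - f(x_n)(x_n - x_{n-1})/(f(x_n) - f(x_{n-1}))

Iteration 1:
  f(2.080000) = -0.267632
  f(3.190000) = 0.160021
  x_2 = 3.190000 - 0.160021×(3.190000 - 2.080000)/(0.160021 - (-0.267632))
       = 2.774656
Iteration 2:
  f(3.190000) = 0.160021
  f(2.774656) = 0.020527
  x_3 = 2.774656 - 0.020527×(2.774656 - 3.190000)/(0.020527 - 0.160021)
       = 2.713538
Iteration 3:
  f(2.774656) = 0.020527
  f(2.713538) = -0.001747
  x_4 = 2.713538 - (-0.001747)×(2.713538 - 2.774656)/(-0.001747 - 0.020527)
       = 2.718331
Iteration 4:
  f(2.713538) = -0.001747
  f(2.718331) = 0.000018
  x_5 = 2.718331 - 0.000018×(2.718331 - 2.713538)/(0.000018 - (-0.001747))
       = 2.718282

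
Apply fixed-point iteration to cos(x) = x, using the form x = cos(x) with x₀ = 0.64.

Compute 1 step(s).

Equation: cos(x) = x
Fixed-point form: x = cos(x)
x₀ = 0.64

x_1 = g(0.640000) = 0.802096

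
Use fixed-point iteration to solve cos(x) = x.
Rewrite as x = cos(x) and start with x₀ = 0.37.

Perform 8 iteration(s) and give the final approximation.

Equation: cos(x) = x
Fixed-point form: x = cos(x)
x₀ = 0.37

x_1 = g(0.370000) = 0.932327
x_2 = g(0.932327) = 0.595967
x_3 = g(0.595967) = 0.827606
x_4 = g(0.827606) = 0.676640
x_5 = g(0.676640) = 0.779681
x_6 = g(0.779681) = 0.711138
x_7 = g(0.711138) = 0.757620
x_8 = g(0.757620) = 0.726474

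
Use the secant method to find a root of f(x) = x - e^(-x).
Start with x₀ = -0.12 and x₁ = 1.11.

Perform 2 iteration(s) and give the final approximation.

f(x) = x - e^(-x)
x₀ = -0.12, x₁ = 1.11

Secant formula: x_{n+1} = x_n - f(x_n)(x_n - x_{n-1})/(f(x_n) - f(x_{n-1}))

Iteration 1:
  f(-0.120000) = -1.247497
  f(1.110000) = 0.780441
  x_2 = 1.110000 - 0.780441×(1.110000 - (-0.120000))/(0.780441 - (-1.247497))
       = 0.636641
Iteration 2:
  f(1.110000) = 0.780441
  f(0.636641) = 0.107575
  x_3 = 0.636641 - 0.107575×(0.636641 - 1.110000)/(0.107575 - 0.780441)
       = 0.560963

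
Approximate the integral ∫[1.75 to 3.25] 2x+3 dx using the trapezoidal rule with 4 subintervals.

f(x) = 2x+3
a = 1.75, b = 3.25, n = 4
h = (b - a)/n = 0.375000

Trapezoidal rule: (h/2)[f(x₀) + 2f(x₁) + 2f(x₂) + ... + f(xₙ)]

x_0 = 1.7500, f(x_0) = 6.500000, coefficient = 1
x_1 = 2.1250, f(x_1) = 7.250000, coefficient = 2
x_2 = 2.5000, f(x_2) = 8.000000, coefficient = 2
x_3 = 2.8750, f(x_3) = 8.750000, coefficient = 2
x_4 = 3.2500, f(x_4) = 9.500000, coefficient = 1

I ≈ (0.375000/2) × 64.000000 = 12.000000
Exact value: 12.000000
Error: 0.000000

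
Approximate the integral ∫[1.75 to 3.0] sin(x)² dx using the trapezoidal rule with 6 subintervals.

f(x) = sin(x)²
a = 1.75, b = 3.0, n = 6
h = (b - a)/n = 0.208333

Trapezoidal rule: (h/2)[f(x₀) + 2f(x₁) + 2f(x₂) + ... + f(xₙ)]

x_0 = 1.7500, f(x_0) = 0.968228, coefficient = 1
x_1 = 1.9583, f(x_1) = 0.857185, coefficient = 2
x_2 = 2.1667, f(x_2) = 0.685022, coefficient = 2
x_3 = 2.3750, f(x_3) = 0.481199, coefficient = 2
x_4 = 2.5833, f(x_4) = 0.280593, coefficient = 2
x_5 = 2.7917, f(x_5) = 0.117531, coefficient = 2
x_6 = 3.0000, f(x_6) = 0.019915, coefficient = 1

I ≈ (0.208333/2) × 5.831203 = 0.607417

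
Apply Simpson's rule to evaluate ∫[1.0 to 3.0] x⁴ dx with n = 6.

f(x) = x⁴
a = 1.0, b = 3.0, n = 6
h = (b - a)/n = 0.333333

Simpson's rule: (h/3)[f(x₀) + 4f(x₁) + 2f(x₂) + ... + f(xₙ)]

x_0 = 1.0000, f(x_0) = 1.000000, coefficient = 1
x_1 = 1.3333, f(x_1) = 3.160494, coefficient = 4
x_2 = 1.6667, f(x_2) = 7.716049, coefficient = 2
x_3 = 2.0000, f(x_3) = 16.000000, coefficient = 4
x_4 = 2.3333, f(x_4) = 29.641975, coefficient = 2
x_5 = 2.6667, f(x_5) = 50.567901, coefficient = 4
x_6 = 3.0000, f(x_6) = 81.000000, coefficient = 1

I ≈ (0.333333/3) × 435.629630 = 48.403292
Exact value: 48.400000
Error: 0.003292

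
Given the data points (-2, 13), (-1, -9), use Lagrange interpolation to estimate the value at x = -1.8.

Lagrange interpolation formula:
P(x) = Σ yᵢ × Lᵢ(x)
where Lᵢ(x) = Π_{j≠i} (x - xⱼ)/(xᵢ - xⱼ)

L_0(-1.8) = (-1.8 - (-1))/(-2 - (-1)) = 0.800000
L_1(-1.8) = (-1.8 - (-2))/(-1 - (-2)) = 0.200000

P(-1.8) = 13×L_0(-1.8) + (-9)×L_1(-1.8)
P(-1.8) = 8.600000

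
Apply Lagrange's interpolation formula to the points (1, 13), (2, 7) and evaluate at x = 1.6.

Lagrange interpolation formula:
P(x) = Σ yᵢ × Lᵢ(x)
where Lᵢ(x) = Π_{j≠i} (x - xⱼ)/(xᵢ - xⱼ)

L_0(1.6) = (1.6 - 2)/(1 - 2) = 0.400000
L_1(1.6) = (1.6 - 1)/(2 - 1) = 0.600000

P(1.6) = 13×L_0(1.6) + 7×L_1(1.6)
P(1.6) = 9.400000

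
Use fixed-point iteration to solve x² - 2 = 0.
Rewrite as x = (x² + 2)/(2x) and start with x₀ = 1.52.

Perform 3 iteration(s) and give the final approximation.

Equation: x² - 2 = 0
Fixed-point form: x = (x² + 2)/(2x)
x₀ = 1.52

x_1 = g(1.520000) = 1.417895
x_2 = g(1.417895) = 1.414218
x_3 = g(1.414218) = 1.414214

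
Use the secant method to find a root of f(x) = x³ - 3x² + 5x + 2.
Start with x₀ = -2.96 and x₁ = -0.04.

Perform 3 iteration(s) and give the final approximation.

f(x) = x³ - 3x² + 5x + 2
x₀ = -2.96, x₁ = -0.04

Secant formula: x_{n+1} = x_n - f(x_n)(x_n - x_{n-1})/(f(x_n) - f(x_{n-1}))

Iteration 1:
  f(-2.960000) = -65.019136
  f(-0.040000) = 1.795136
  x_2 = -0.040000 - 1.795136×(-0.040000 - (-2.960000))/(1.795136 - (-65.019136))
       = -0.118453
Iteration 2:
  f(-0.040000) = 1.795136
  f(-0.118453) = 1.363978
  x_3 = -0.118453 - 1.363978×(-0.118453 - (-0.040000))/(1.363978 - 1.795136)
       = -0.366642
Iteration 3:
  f(-0.118453) = 1.363978
  f(-0.366642) = -0.285776
  x_4 = -0.366642 - (-0.285776)×(-0.366642 - (-0.118453))/(-0.285776 - 1.363978)
       = -0.323650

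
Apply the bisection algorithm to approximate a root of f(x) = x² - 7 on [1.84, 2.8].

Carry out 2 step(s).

f(x) = x² - 7
Initial interval: [1.84, 2.8]

Iteration 1:
  c_1 = (1.840000 + 2.800000)/2 = 2.320000
  f(c_1) = f(2.320000) = -1.617600
  f(a) × f(c) ≥ 0, new interval: [2.320000, 2.800000]
Iteration 2:
  c_2 = (2.320000 + 2.800000)/2 = 2.560000
  f(c_2) = f(2.560000) = -0.446400
  f(a) × f(c) ≥ 0, new interval: [2.560000, 2.800000]

After 2 iteration(s), the approximation is c_2 = 2.560000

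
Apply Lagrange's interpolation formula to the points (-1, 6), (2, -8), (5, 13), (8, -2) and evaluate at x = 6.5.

Lagrange interpolation formula:
P(x) = Σ yᵢ × Lᵢ(x)
where Lᵢ(x) = Π_{j≠i} (x - xⱼ)/(xᵢ - xⱼ)

L_0(6.5) = (6.5 - 2)/(-1 - 2) × (6.5 - 5)/(-1 - 5) × (6.5 - 8)/(-1 - 8) = 0.062500
L_1(6.5) = (6.5 - (-1))/(2 - (-1)) × (6.5 - 5)/(2 - 5) × (6.5 - 8)/(2 - 8) = -0.312500
L_2(6.5) = (6.5 - (-1))/(5 - (-1)) × (6.5 - 2)/(5 - 2) × (6.5 - 8)/(5 - 8) = 0.937500
L_3(6.5) = (6.5 - (-1))/(8 - (-1)) × (6.5 - 2)/(8 - 2) × (6.5 - 5)/(8 - 5) = 0.312500

P(6.5) = 6×L_0(6.5) + (-8)×L_1(6.5) + 13×L_2(6.5) + (-2)×L_3(6.5)
P(6.5) = 14.437500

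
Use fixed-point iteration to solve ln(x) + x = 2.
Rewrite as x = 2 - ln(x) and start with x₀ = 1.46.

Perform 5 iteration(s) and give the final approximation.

Equation: ln(x) + x = 2
Fixed-point form: x = 2 - ln(x)
x₀ = 1.46

x_1 = g(1.460000) = 1.621564
x_2 = g(1.621564) = 1.516609
x_3 = g(1.516609) = 1.583523
x_4 = g(1.583523) = 1.540348
x_5 = g(1.540348) = 1.567992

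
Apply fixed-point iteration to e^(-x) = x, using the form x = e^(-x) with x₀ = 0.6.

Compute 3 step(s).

Equation: e^(-x) = x
Fixed-point form: x = e^(-x)
x₀ = 0.6

x_1 = g(0.600000) = 0.548812
x_2 = g(0.548812) = 0.577636
x_3 = g(0.577636) = 0.561224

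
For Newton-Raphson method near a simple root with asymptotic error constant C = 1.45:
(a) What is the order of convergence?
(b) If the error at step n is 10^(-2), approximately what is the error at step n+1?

(a) Newton-Raphson has quadratic (order 2) convergence near simple roots.
    This means |e_{n+1}| ≈ C|e_n|².

(b) With |e_n| = 10^(-2) and C = 1.45:
    |e_{n+1}| ≈ 1.45 × (10^(-2))² = 1.45 × 10^(-4)

(a) 2 (quadratic); (b) |e_{n+1}| ≈ 1.450e-04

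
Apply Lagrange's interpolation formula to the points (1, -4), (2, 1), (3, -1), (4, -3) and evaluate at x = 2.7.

Lagrange interpolation formula:
P(x) = Σ yᵢ × Lᵢ(x)
where Lᵢ(x) = Π_{j≠i} (x - xⱼ)/(xᵢ - xⱼ)

L_0(2.7) = (2.7 - 2)/(1 - 2) × (2.7 - 3)/(1 - 3) × (2.7 - 4)/(1 - 4) = -0.045500
L_1(2.7) = (2.7 - 1)/(2 - 1) × (2.7 - 3)/(2 - 3) × (2.7 - 4)/(2 - 4) = 0.331500
L_2(2.7) = (2.7 - 1)/(3 - 1) × (2.7 - 2)/(3 - 2) × (2.7 - 4)/(3 - 4) = 0.773500
L_3(2.7) = (2.7 - 1)/(4 - 1) × (2.7 - 2)/(4 - 2) × (2.7 - 3)/(4 - 3) = -0.059500

P(2.7) = (-4)×L_0(2.7) + 1×L_1(2.7) + (-1)×L_2(2.7) + (-3)×L_3(2.7)
P(2.7) = -0.081500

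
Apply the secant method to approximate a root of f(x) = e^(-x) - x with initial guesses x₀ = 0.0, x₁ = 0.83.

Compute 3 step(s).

f(x) = e^(-x) - x
x₀ = 0.0, x₁ = 0.83

Secant formula: x_{n+1} = x_n - f(x_n)(x_n - x_{n-1})/(f(x_n) - f(x_{n-1}))

Iteration 1:
  f(0.000000) = 1.000000
  f(0.830000) = -0.393951
  x_2 = 0.830000 - (-0.393951)×(0.830000 - 0.000000)/(-0.393951 - 1.000000)
       = 0.595430
Iteration 2:
  f(0.830000) = -0.393951
  f(0.595430) = -0.044104
  x_3 = 0.595430 - (-0.044104)×(0.595430 - 0.830000)/(-0.044104 - (-0.393951))
       = 0.565858
Iteration 3:
  f(0.595430) = -0.044104
  f(0.565858) = 0.002014
  x_4 = 0.565858 - 0.002014×(0.565858 - 0.595430)/(0.002014 - (-0.044104))
       = 0.567150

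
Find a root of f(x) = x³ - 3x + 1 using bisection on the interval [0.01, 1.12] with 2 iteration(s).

f(x) = x³ - 3x + 1
Initial interval: [0.01, 1.12]

Iteration 1:
  c_1 = (0.010000 + 1.120000)/2 = 0.565000
  f(c_1) = f(0.565000) = -0.514638
  f(a) × f(c) < 0, new interval: [0.010000, 0.565000]
Iteration 2:
  c_2 = (0.010000 + 0.565000)/2 = 0.287500
  f(c_2) = f(0.287500) = 0.161264
  f(a) × f(c) ≥ 0, new interval: [0.287500, 0.565000]

After 2 iteration(s), the approximation is c_2 = 0.287500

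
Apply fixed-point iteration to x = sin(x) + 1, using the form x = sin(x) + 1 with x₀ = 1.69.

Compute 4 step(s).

Equation: x = sin(x) + 1
Fixed-point form: x = sin(x) + 1
x₀ = 1.69

x_1 = g(1.690000) = 1.992904
x_2 = g(1.992904) = 1.912228
x_3 = g(1.912228) = 1.942276
x_4 = g(1.942276) = 1.931791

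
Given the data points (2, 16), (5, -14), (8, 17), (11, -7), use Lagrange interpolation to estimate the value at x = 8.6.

Lagrange interpolation formula:
P(x) = Σ yᵢ × Lᵢ(x)
where Lᵢ(x) = Π_{j≠i} (x - xⱼ)/(xᵢ - xⱼ)

L_0(8.6) = (8.6 - 5)/(2 - 5) × (8.6 - 8)/(2 - 8) × (8.6 - 11)/(2 - 11) = 0.032000
L_1(8.6) = (8.6 - 2)/(5 - 2) × (8.6 - 8)/(5 - 8) × (8.6 - 11)/(5 - 11) = -0.176000
L_2(8.6) = (8.6 - 2)/(8 - 2) × (8.6 - 5)/(8 - 5) × (8.6 - 11)/(8 - 11) = 1.056000
L_3(8.6) = (8.6 - 2)/(11 - 2) × (8.6 - 5)/(11 - 5) × (8.6 - 8)/(11 - 8) = 0.088000

P(8.6) = 16×L_0(8.6) + (-14)×L_1(8.6) + 17×L_2(8.6) + (-7)×L_3(8.6)
P(8.6) = 20.312000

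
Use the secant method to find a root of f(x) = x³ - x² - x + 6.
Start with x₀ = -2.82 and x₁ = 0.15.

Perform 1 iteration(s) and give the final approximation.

f(x) = x³ - x² - x + 6
x₀ = -2.82, x₁ = 0.15

Secant formula: x_{n+1} = x_n - f(x_n)(x_n - x_{n-1})/(f(x_n) - f(x_{n-1}))

Iteration 1:
  f(-2.820000) = -21.558168
  f(0.150000) = 5.830875
  x_2 = 0.150000 - 5.830875×(0.150000 - (-2.820000))/(5.830875 - (-21.558168))
       = -0.482286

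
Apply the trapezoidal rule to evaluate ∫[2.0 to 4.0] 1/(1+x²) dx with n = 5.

f(x) = 1/(1+x²)
a = 2.0, b = 4.0, n = 5
h = (b - a)/n = 0.400000

Trapezoidal rule: (h/2)[f(x₀) + 2f(x₁) + 2f(x₂) + ... + f(xₙ)]

x_0 = 2.0000, f(x_0) = 0.200000, coefficient = 1
x_1 = 2.4000, f(x_1) = 0.147929, coefficient = 2
x_2 = 2.8000, f(x_2) = 0.113122, coefficient = 2
x_3 = 3.2000, f(x_3) = 0.088968, coefficient = 2
x_4 = 3.6000, f(x_4) = 0.071633, coefficient = 2
x_5 = 4.0000, f(x_5) = 0.058824, coefficient = 1

I ≈ (0.400000/2) × 1.102128 = 0.220426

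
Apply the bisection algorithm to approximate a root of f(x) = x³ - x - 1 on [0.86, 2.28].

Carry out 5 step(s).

f(x) = x³ - x - 1
Initial interval: [0.86, 2.28]

Iteration 1:
  c_1 = (0.860000 + 2.280000)/2 = 1.570000
  f(c_1) = f(1.570000) = 1.299893
  f(a) × f(c) < 0, new interval: [0.860000, 1.570000]
Iteration 2:
  c_2 = (0.860000 + 1.570000)/2 = 1.215000
  f(c_2) = f(1.215000) = -0.421387
  f(a) × f(c) ≥ 0, new interval: [1.215000, 1.570000]
Iteration 3:
  c_3 = (1.215000 + 1.570000)/2 = 1.392500
  f(c_3) = f(1.392500) = 0.307636
  f(a) × f(c) < 0, new interval: [1.215000, 1.392500]
Iteration 4:
  c_4 = (1.215000 + 1.392500)/2 = 1.303750
  f(c_4) = f(1.303750) = -0.087683
  f(a) × f(c) ≥ 0, new interval: [1.303750, 1.392500]
Iteration 5:
  c_5 = (1.303750 + 1.392500)/2 = 1.348125
  f(c_5) = f(1.348125) = 0.102013
  f(a) × f(c) < 0, new interval: [1.303750, 1.348125]

After 5 iteration(s), the approximation is c_5 = 1.348125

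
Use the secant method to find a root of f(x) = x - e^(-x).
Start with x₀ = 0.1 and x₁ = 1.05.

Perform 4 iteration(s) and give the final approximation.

f(x) = x - e^(-x)
x₀ = 0.1, x₁ = 1.05

Secant formula: x_{n+1} = x_n - f(x_n)(x_n - x_{n-1})/(f(x_n) - f(x_{n-1}))

Iteration 1:
  f(0.100000) = -0.804837
  f(1.050000) = 0.700062
  x_2 = 1.050000 - 0.700062×(1.050000 - 0.100000)/(0.700062 - (-0.804837))
       = 0.608071
Iteration 2:
  f(1.050000) = 0.700062
  f(0.608071) = 0.063671
  x_3 = 0.608071 - 0.063671×(0.608071 - 1.050000)/(0.063671 - 0.700062)
       = 0.563856
Iteration 3:
  f(0.608071) = 0.063671
  f(0.563856) = -0.005155
  x_4 = 0.563856 - (-0.005155)×(0.563856 - 0.608071)/(-0.005155 - 0.063671)
       = 0.567167
Iteration 4:
  f(0.563856) = -0.005155
  f(0.567167) = 0.000038
  x_5 = 0.567167 - 0.000038×(0.567167 - 0.563856)/(0.000038 - (-0.005155))
       = 0.567143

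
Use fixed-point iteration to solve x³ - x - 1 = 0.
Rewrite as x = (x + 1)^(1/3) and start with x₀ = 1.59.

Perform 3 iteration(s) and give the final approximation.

Equation: x³ - x - 1 = 0
Fixed-point form: x = (x + 1)^(1/3)
x₀ = 1.59

x_1 = g(1.590000) = 1.373304
x_2 = g(1.373304) = 1.333883
x_3 = g(1.333883) = 1.326457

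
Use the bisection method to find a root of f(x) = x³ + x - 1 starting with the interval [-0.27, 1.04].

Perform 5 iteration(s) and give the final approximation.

f(x) = x³ + x - 1
Initial interval: [-0.27, 1.04]

Iteration 1:
  c_1 = (-0.270000 + 1.040000)/2 = 0.385000
  f(c_1) = f(0.385000) = -0.557933
  f(a) × f(c) ≥ 0, new interval: [0.385000, 1.040000]
Iteration 2:
  c_2 = (0.385000 + 1.040000)/2 = 0.712500
  f(c_2) = f(0.712500) = 0.074205
  f(a) × f(c) < 0, new interval: [0.385000, 0.712500]
Iteration 3:
  c_3 = (0.385000 + 0.712500)/2 = 0.548750
  f(c_3) = f(0.548750) = -0.286007
  f(a) × f(c) ≥ 0, new interval: [0.548750, 0.712500]
Iteration 4:
  c_4 = (0.548750 + 0.712500)/2 = 0.630625
  f(c_4) = f(0.630625) = -0.118583
  f(a) × f(c) ≥ 0, new interval: [0.630625, 0.712500]
Iteration 5:
  c_5 = (0.630625 + 0.712500)/2 = 0.671563
  f(c_5) = f(0.671563) = -0.025565
  f(a) × f(c) ≥ 0, new interval: [0.671563, 0.712500]

After 5 iteration(s), the approximation is c_5 = 0.671563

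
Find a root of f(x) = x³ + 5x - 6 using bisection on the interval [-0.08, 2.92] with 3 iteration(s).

f(x) = x³ + 5x - 6
Initial interval: [-0.08, 2.92]

Iteration 1:
  c_1 = (-0.080000 + 2.920000)/2 = 1.420000
  f(c_1) = f(1.420000) = 3.963288
  f(a) × f(c) < 0, new interval: [-0.080000, 1.420000]
Iteration 2:
  c_2 = (-0.080000 + 1.420000)/2 = 0.670000
  f(c_2) = f(0.670000) = -2.349237
  f(a) × f(c) ≥ 0, new interval: [0.670000, 1.420000]
Iteration 3:
  c_3 = (0.670000 + 1.420000)/2 = 1.045000
  f(c_3) = f(1.045000) = 0.366166
  f(a) × f(c) < 0, new interval: [0.670000, 1.045000]

After 3 iteration(s), the approximation is c_3 = 1.045000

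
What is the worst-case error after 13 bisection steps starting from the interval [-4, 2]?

Bisection error bound: |error| ≤ (b-a)/2^n
|error| ≤ (2 - (-4))/2^13 = 6/2^13
|error| ≤ 0.0007324219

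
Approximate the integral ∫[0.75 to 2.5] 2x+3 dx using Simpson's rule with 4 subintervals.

f(x) = 2x+3
a = 0.75, b = 2.5, n = 4
h = (b - a)/n = 0.437500

Simpson's rule: (h/3)[f(x₀) + 4f(x₁) + 2f(x₂) + ... + f(xₙ)]

x_0 = 0.7500, f(x_0) = 4.500000, coefficient = 1
x_1 = 1.1875, f(x_1) = 5.375000, coefficient = 4
x_2 = 1.6250, f(x_2) = 6.250000, coefficient = 2
x_3 = 2.0625, f(x_3) = 7.125000, coefficient = 4
x_4 = 2.5000, f(x_4) = 8.000000, coefficient = 1

I ≈ (0.437500/3) × 75.000000 = 10.937500
Exact value: 10.937500
Error: 0.000000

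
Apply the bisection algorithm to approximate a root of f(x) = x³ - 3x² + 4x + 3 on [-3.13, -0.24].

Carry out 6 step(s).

f(x) = x³ - 3x² + 4x + 3
Initial interval: [-3.13, -0.24]

Iteration 1:
  c_1 = (-3.130000 + (-0.240000))/2 = -1.685000
  f(c_1) = f(-1.685000) = -17.041769
  f(a) × f(c) ≥ 0, new interval: [-1.685000, -0.240000]
Iteration 2:
  c_2 = (-1.685000 + (-0.240000))/2 = -0.962500
  f(c_2) = f(-0.962500) = -4.520885
  f(a) × f(c) ≥ 0, new interval: [-0.962500, -0.240000]
Iteration 3:
  c_3 = (-0.962500 + (-0.240000))/2 = -0.601250
  f(c_3) = f(-0.601250) = -0.706858
  f(a) × f(c) ≥ 0, new interval: [-0.601250, -0.240000]
Iteration 4:
  c_4 = (-0.601250 + (-0.240000))/2 = -0.420625
  f(c_4) = f(-0.420625) = 0.712305
  f(a) × f(c) < 0, new interval: [-0.601250, -0.420625]
Iteration 5:
  c_5 = (-0.601250 + (-0.420625))/2 = -0.510938
  f(c_5) = f(-0.510938) = 0.039695
  f(a) × f(c) < 0, new interval: [-0.601250, -0.510938]
Iteration 6:
  c_6 = (-0.601250 + (-0.510938))/2 = -0.556094
  f(c_6) = f(-0.556094) = -0.324062
  f(a) × f(c) ≥ 0, new interval: [-0.556094, -0.510938]

After 6 iteration(s), the approximation is c_6 = -0.556094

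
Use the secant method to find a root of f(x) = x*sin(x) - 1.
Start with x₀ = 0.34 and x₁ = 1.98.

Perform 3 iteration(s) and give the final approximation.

f(x) = x*sin(x) - 1
x₀ = 0.34, x₁ = 1.98

Secant formula: x_{n+1} = x_n - f(x_n)(x_n - x_{n-1})/(f(x_n) - f(x_{n-1}))

Iteration 1:
  f(0.340000) = -0.886614
  f(1.980000) = 0.816527
  x_2 = 1.980000 - 0.816527×(1.980000 - 0.340000)/(0.816527 - (-0.886614))
       = 1.193744
Iteration 2:
  f(1.980000) = 0.816527
  f(1.193744) = 0.109889
  x_3 = 1.193744 - 0.109889×(1.193744 - 1.980000)/(0.109889 - 0.816527)
       = 1.071474
Iteration 3:
  f(1.193744) = 0.109889
  f(1.071474) = -0.059345
  x_4 = 1.071474 - (-0.059345)×(1.071474 - 1.193744)/(-0.059345 - 0.109889)
       = 1.114351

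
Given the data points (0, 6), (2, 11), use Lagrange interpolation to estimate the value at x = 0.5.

Lagrange interpolation formula:
P(x) = Σ yᵢ × Lᵢ(x)
where Lᵢ(x) = Π_{j≠i} (x - xⱼ)/(xᵢ - xⱼ)

L_0(0.5) = (0.5 - 2)/(0 - 2) = 0.750000
L_1(0.5) = (0.5 - 0)/(2 - 0) = 0.250000

P(0.5) = 6×L_0(0.5) + 11×L_1(0.5)
P(0.5) = 7.250000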